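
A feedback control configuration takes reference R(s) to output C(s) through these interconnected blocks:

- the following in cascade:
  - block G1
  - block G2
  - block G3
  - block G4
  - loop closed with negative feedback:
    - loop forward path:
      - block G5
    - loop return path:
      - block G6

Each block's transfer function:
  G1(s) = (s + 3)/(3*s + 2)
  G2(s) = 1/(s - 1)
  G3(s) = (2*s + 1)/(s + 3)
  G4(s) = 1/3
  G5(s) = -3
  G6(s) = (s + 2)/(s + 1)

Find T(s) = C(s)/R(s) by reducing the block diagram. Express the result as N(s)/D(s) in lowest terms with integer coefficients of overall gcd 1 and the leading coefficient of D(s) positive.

Step 1 - reduce the feedback loop with forward G5 and return G6 = (3*s + 3)/(2*s + 5)
Step 2 - combine G1, G2, G3, G4, [G5/(1+G5*G6)] in series; the result is T(s) itself (integer coefficients, no common factor, positive leading denominator coefficient)

Answer: (2*s^2 + 3*s + 1)/(6*s^3 + 13*s^2 - 9*s - 10)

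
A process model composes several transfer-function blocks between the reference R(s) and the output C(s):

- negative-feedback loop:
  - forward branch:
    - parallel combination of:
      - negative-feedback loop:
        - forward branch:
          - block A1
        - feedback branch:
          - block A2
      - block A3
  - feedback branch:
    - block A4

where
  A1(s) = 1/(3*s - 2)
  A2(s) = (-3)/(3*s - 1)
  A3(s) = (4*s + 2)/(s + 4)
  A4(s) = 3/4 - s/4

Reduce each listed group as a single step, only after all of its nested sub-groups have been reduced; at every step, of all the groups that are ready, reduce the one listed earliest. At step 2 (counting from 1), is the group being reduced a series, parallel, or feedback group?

Answer: parallel

Working:
Step 1 - feedback reduction of A1, A2
Step 2 - sum the parallel branches [A1/(1+A1*A2)], A3
Step 3 - collapse the loop (([A1/(1+A1*A2)]+A3) forward, A4 return)
The group at step 2 is a parallel group.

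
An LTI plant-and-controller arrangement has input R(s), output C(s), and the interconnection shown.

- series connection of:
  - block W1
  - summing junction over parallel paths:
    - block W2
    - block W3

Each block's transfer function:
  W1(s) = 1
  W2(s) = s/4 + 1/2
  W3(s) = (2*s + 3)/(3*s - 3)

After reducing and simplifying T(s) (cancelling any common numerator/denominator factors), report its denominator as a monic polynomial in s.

Reducing step by step:

[1] reduce the parallel group W2, W3; result (3*s^2 + 11*s + 6)/(12*s - 12)
[2] series reduction of W1, (W2+W3); result (3*s^2 + 11*s + 6)/(12*s - 12)
That last expression is T(s), already simplified. Scaling its denominator by 1/12 (the reciprocal of the leading coefficient) yields the monic denominator.

Answer: s - 1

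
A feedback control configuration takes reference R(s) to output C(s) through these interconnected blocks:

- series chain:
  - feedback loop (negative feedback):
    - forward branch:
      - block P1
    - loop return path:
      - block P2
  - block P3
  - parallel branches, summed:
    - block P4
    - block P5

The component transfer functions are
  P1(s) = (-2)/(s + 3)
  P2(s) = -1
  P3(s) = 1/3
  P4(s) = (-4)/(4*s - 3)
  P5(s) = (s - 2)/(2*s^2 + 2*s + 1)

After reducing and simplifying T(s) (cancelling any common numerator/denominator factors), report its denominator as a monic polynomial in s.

First reduce the diagram to T(s).

[1] close the feedback loop around P1, P2 = (-2)/(s + 5)
[2] parallel reduction of P4, P5 = (-4*s^2 - 19*s + 2)/(8*s^3 + 2*s^2 - 2*s - 3)
[3] combine [P1/(1+P1*P2)], P3, (P4+P5) in series = (8*s^2 + 38*s - 4)/(24*s^4 + 126*s^3 + 24*s^2 - 39*s - 45)
That last expression is T(s), already simplified. Scaling its denominator by 1/24 (the reciprocal of the leading coefficient) yields the monic denominator.

Answer: s^4 + 21*s^3/4 + s^2 - 13*s/8 - 15/8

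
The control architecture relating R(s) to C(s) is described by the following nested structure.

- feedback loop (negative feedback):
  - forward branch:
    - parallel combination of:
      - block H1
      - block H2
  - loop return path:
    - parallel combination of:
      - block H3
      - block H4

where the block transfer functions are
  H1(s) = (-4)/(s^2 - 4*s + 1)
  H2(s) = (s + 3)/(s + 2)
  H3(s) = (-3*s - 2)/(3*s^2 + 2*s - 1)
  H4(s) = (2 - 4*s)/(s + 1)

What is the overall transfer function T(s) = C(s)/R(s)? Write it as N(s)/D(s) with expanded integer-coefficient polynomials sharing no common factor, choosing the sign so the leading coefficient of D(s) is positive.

The answer is (-3*s^5 + s^4 + 48*s^3 + 44*s^2 - 5*s - 5)/(9*s^5 - 15*s^4 - 143*s^3 + 47*s^2 - 36*s - 18).

Reasoning:
Step 1: sum the parallel branches H1, H2 = (s^3 - s^2 - 15*s - 5)/(s^3 - 2*s^2 - 7*s + 2)
Step 2: sum the parallel branches H3, H4 = (-12*s^2 + 7*s - 4)/(3*s^2 + 2*s - 1)
Step 3: feedback reduction of (H1+H2), (H3+H4) - this is the overall T(s), already in the required normalized form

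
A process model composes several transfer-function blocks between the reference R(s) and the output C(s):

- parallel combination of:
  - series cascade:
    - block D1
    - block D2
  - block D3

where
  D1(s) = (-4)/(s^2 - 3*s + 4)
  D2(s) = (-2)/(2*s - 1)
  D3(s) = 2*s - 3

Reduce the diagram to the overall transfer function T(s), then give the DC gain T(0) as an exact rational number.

First reduce the diagram to T(s).

Step 1: cascade D1, D2; result 8/(2*s^3 - 7*s^2 + 11*s - 4)
Step 2: sum the parallel branches (D1*D2), D3; result (4*s^4 - 20*s^3 + 43*s^2 - 41*s + 20)/(2*s^3 - 7*s^2 + 11*s - 4)
The step-2 result is T(s). Setting s = 0: T(0) = 20/(-4) = -5.

Answer: -5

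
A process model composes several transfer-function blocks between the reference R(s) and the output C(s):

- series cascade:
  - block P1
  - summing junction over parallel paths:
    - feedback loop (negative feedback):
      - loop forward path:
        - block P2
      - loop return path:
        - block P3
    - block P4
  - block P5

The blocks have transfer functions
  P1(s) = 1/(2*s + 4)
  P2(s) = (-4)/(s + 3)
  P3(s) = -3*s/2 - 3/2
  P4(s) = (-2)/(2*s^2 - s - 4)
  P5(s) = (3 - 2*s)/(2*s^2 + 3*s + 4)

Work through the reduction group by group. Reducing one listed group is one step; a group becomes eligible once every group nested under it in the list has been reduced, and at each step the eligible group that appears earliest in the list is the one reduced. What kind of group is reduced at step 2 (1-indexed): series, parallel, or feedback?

Step 1. apply the feedback formula to P2, P3
Step 2. combine [P2/(1+P2*P3)], P4 in parallel
Step 3. multiply P1, ([P2/(1+P2*P3)]+P4), P5 (series)
At step 2 the group reduced is parallel.

Answer: parallel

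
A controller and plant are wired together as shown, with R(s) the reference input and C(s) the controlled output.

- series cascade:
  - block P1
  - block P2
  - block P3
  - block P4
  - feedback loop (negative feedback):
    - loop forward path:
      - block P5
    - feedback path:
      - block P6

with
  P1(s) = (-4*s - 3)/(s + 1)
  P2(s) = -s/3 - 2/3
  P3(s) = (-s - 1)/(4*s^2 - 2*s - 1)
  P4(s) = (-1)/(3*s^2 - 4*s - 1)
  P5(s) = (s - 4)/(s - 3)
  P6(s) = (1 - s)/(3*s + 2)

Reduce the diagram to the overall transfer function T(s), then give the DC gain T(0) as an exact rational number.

Step 1 - apply the feedback formula to P5, P6; result (3*s^2 - 10*s - 8)/(2*s^2 - 2*s - 10)
Step 2 - series reduction of P1, P2, P3, P4, [P5/(1+P5*P6)]; result (12*s^4 - 7*s^3 - 124*s^2 - 148*s - 48)/(72*s^6 - 204*s^5 - 222*s^4 + 690*s^3 - 60*s^2 - 186*s - 30)
Evaluating the step-2 result (the overall T(s)) at s = 0 gives T(0) = -48/(-30) = 8/5.

Therefore the answer is 8/5.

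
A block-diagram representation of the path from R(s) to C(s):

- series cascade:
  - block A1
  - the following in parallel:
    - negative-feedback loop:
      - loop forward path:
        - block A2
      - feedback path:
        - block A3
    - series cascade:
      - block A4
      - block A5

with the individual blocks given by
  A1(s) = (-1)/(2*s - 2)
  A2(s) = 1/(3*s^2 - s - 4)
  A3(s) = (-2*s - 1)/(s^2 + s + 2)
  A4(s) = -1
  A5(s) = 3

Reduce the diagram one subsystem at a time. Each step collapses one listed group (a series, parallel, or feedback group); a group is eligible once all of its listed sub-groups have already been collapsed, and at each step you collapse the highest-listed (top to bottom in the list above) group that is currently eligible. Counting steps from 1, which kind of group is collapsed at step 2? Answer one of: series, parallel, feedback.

Step 1 - reduce the feedback loop with forward A2 and return A3
Step 2 - reduce the series chain A4, A5
Step 3 - combine [A2/(1+A2*A3)], (A4*A5) in parallel
Step 4 - cascade A1, ([A2/(1+A2*A3)]+(A4*A5))
At step 2 the group reduced is series.

Answer: series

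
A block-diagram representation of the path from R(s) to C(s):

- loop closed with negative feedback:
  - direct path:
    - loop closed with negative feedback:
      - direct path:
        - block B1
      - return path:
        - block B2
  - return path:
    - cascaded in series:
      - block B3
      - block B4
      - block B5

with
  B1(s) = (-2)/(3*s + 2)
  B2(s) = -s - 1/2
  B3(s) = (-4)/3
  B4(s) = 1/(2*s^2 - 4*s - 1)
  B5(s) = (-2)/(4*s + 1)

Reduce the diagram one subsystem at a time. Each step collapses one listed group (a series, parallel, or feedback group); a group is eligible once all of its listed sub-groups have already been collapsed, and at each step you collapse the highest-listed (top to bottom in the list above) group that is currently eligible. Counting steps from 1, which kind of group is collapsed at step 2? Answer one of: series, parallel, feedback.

Reducing step by step:

Step 1 - reduce the feedback loop with forward B1 and return B2
Step 2 - series reduction of B3, B4, B5
Step 3 - reduce the feedback loop with forward [B1/(1+B1*B2)] and return (B3*B4*B5)
Step 2 collapses a series group.

Answer: series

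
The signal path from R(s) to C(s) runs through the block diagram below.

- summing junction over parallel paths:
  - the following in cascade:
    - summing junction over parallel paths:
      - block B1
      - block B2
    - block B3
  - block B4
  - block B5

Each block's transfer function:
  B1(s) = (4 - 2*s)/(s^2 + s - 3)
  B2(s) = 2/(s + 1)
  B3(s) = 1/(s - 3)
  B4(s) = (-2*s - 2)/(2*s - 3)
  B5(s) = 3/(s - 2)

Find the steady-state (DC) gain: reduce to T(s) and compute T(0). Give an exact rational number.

First reduce the diagram to T(s).

[1] reduce the parallel group B1, B2 -> (4*s - 2)/(s^3 + 2*s^2 - 2*s - 3)
[2] combine (B1+B2), B3 in series -> (4*s - 2)/(s^4 - s^3 - 8*s^2 + 3*s + 9)
[3] combine ((B1+B2)*B3), B4, B5 in parallel -> (-2*s^6 + 10*s^5 + 3*s^4 - 57*s^3 + 14*s^2 + 95*s - 57)/(2*s^6 - 9*s^5 - 3*s^4 + 56*s^3 - 51*s^2 - 45*s + 54)
The step-3 result is T(s). Setting s = 0: T(0) = -57/54 = -19/18.

Answer: -19/18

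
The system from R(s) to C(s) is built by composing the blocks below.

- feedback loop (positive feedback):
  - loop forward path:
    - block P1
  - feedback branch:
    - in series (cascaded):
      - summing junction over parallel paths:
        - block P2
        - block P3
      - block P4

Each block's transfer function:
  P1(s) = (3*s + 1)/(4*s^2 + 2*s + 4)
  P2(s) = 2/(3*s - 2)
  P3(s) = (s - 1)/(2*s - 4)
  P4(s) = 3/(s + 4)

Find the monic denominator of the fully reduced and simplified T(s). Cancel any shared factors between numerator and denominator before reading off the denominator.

Answer: s^5 + 11*s^4/6 - 211*s^3/24 + 2*s^2 - 103*s/24 + 73/12

Working:
Step 1. sum the parallel branches P2, P3 = (3*s^2 - s - 6)/(6*s^2 - 16*s + 8)
Step 2. multiply (P2+P3), P4 (series) = (9*s^2 - 3*s - 18)/(6*s^3 + 8*s^2 - 56*s + 32)
Step 3. close the feedback loop around P1, ((P2+P3)*P4) = (18*s^4 + 30*s^3 - 160*s^2 + 40*s + 32)/(24*s^5 + 44*s^4 - 211*s^3 + 48*s^2 - 103*s + 146)
No further cancellation is possible in the step-3 result, so that is T(s). Its denominator becomes monic after dividing by the leading coefficient 24.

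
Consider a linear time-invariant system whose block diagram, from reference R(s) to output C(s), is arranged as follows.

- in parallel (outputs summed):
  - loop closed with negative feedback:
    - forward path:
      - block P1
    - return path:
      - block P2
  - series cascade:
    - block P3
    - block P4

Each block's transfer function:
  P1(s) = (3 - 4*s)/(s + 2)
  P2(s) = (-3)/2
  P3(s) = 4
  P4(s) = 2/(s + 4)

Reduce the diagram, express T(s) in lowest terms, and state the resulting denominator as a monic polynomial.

Step 1. collapse the loop (P1 forward, P2 return): (6 - 8*s)/(14*s - 5)
Step 2. multiply P3, P4 (series): 8/(s + 4)
Step 3. parallel reduction of [P1/(1+P1*P2)], (P3*P4): (-8*s^2 + 86*s - 16)/(14*s^2 + 51*s - 20)
Step 3 gives the fully reduced T(s), with no common factor left to cancel. The denominator's leading coefficient is 14, so divide each of its coefficients by 14 to get the monic form.

Final answer: s^2 + 51*s/14 - 10/7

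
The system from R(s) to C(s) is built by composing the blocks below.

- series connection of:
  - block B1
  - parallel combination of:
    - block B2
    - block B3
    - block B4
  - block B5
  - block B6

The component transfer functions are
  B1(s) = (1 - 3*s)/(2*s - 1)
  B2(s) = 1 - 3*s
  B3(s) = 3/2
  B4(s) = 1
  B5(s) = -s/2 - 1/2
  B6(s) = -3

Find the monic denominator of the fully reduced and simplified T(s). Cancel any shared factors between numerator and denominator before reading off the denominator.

1. parallel reduction of B2, B3, B4; result 7/2 - 3*s
2. cascade B1, (B2+B3+B4), B5, B6; result (54*s^3 - 27*s^2 - 60*s + 21)/(8*s - 4)
T(s) is the step-2 result (common factors already cancelled). Leading coefficient of the denominator: 8. Divide through by 8 for the monic polynomial.

Therefore the answer is s - 1/2.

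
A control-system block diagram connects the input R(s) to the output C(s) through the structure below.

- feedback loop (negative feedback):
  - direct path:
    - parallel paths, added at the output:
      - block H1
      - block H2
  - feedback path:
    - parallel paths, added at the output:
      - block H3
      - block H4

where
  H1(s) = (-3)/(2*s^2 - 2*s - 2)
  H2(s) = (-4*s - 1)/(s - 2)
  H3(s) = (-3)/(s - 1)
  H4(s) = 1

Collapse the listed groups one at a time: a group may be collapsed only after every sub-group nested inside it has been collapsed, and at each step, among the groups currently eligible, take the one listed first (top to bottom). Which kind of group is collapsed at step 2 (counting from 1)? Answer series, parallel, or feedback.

(1) parallel reduction of H1, H2
(2) sum the parallel branches H3, H4
(3) reduce the feedback loop with forward (H1+H2) and return (H3+H4)
Step 2: parallel.

Hence the answer: parallel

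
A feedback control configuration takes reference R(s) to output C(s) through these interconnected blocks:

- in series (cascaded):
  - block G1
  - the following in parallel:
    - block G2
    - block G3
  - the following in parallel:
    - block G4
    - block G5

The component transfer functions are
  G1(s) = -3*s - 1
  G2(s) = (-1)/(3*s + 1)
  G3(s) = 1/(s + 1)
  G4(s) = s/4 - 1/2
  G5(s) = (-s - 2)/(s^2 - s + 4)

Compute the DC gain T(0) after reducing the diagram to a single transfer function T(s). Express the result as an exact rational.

Step 1. parallel reduction of G2, G3; result (2*s)/(3*s^2 + 4*s + 1)
Step 2. add G4, G5 (parallel); result (s^3 - 3*s^2 + 2*s - 16)/(4*s^2 - 4*s + 16)
Step 3. multiply G1, (G2+G3), (G4+G5) (series); result (-s^4 + 3*s^3 - 2*s^2 + 16*s)/(2*s^3 + 6*s + 8)
The step-3 result is T(s). Setting s = 0: T(0) = 0/8 = 0.

Hence the answer: 0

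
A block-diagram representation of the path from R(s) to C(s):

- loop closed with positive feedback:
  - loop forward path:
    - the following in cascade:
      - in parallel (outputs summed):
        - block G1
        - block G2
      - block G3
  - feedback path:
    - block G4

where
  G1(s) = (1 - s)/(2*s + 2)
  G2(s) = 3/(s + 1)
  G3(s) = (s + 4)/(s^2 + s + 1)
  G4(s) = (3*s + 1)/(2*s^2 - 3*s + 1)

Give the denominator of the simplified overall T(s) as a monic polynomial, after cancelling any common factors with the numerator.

Reducing step by step:

[1] reduce the parallel group G1, G2, giving (7 - s)/(2*s + 2)
[2] multiply (G1+G2), G3 (series), giving (-s^2 + 3*s + 28)/(2*s^3 + 4*s^2 + 4*s + 2)
[3] apply the feedback formula to ((G1+G2)*G3), G4, giving (-2*s^4 + 9*s^3 + 46*s^2 - 81*s + 28)/(4*s^5 + 2*s^4 + s^3 - 12*s^2 - 89*s - 26)
Step 3 gives the fully reduced T(s), with no common factor left to cancel. The denominator's leading coefficient is 4, so divide each of its coefficients by 4 to get the monic form.

Answer: s^5 + s^4/2 + s^3/4 - 3*s^2 - 89*s/4 - 13/2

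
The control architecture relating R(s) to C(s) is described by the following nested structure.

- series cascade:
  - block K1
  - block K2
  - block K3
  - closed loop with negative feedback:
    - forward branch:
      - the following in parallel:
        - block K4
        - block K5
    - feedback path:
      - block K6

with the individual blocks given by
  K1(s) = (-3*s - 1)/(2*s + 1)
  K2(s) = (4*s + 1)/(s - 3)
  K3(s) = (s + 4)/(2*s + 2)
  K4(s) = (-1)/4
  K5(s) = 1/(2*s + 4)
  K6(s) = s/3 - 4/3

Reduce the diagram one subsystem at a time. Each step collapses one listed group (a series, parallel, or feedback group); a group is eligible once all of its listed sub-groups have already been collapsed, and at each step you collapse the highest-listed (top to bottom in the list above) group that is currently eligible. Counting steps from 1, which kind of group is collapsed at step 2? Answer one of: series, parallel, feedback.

(1) parallel reduction of K4, K5
(2) close the feedback loop around (K4+K5), K6
(3) cascade K1, K2, K3, [(K4+K5)/(1+(K4+K5)*K6)]
The group at step 2 is a feedback group.

Hence the answer: feedback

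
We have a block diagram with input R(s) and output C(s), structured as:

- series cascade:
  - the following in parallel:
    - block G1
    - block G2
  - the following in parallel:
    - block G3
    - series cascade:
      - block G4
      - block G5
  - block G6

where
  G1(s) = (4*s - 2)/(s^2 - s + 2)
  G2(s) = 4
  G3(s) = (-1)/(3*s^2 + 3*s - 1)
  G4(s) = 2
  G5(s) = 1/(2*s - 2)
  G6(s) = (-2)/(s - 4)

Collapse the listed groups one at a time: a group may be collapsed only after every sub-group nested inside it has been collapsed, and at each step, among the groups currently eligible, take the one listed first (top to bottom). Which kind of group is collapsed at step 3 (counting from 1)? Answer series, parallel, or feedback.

Step 1. combine G1, G2 in parallel
Step 2. reduce the series chain G4, G5
Step 3. add G3, (G4*G5) (parallel)
Step 4. series reduction of (G1+G2), (G3+(G4*G5)), G6
Step 3 collapses a parallel group.

Final answer: parallel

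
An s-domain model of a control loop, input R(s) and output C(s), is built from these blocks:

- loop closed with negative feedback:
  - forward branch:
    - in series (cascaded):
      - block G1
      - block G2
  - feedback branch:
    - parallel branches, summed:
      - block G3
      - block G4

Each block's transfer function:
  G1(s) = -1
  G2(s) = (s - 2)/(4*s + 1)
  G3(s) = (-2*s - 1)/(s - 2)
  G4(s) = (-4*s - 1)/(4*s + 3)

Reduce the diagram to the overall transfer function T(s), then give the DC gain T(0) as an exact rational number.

First reduce the diagram to T(s).

(1) series reduction of G1, G2 = (2 - s)/(4*s + 1)
(2) parallel reduction of G3, G4 = (-12*s^2 - 3*s - 1)/(4*s^2 - 5*s - 6)
(3) reduce the feedback loop with forward (G1*G2) and return (G3+G4) = (-4*s^2 + 5*s + 6)/(28*s^2 + 19*s + 4)
Step 3 gives the overall T(s). Then T(0) = 6/4 = 3/2.

Answer: 3/2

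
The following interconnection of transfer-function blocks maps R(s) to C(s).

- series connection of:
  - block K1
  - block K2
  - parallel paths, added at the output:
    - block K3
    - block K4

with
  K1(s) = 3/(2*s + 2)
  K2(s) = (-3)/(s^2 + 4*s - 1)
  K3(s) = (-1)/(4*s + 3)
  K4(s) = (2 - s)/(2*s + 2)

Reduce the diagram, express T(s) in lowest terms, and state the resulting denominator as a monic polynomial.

(1) combine K3, K4 in parallel, giving (-4*s^2 + 3*s + 4)/(8*s^2 + 14*s + 6)
(2) reduce the series chain K1, K2, (K3+K4), giving (36*s^2 - 27*s - 36)/(16*s^5 + 108*s^4 + 200*s^3 + 128*s^2 + 8*s - 12)
The result of step 2 is T(s) in lowest terms. Its denominator has leading coefficient 16; dividing the denominator through by 16 makes it monic.

Hence the answer: s^5 + 27*s^4/4 + 25*s^3/2 + 8*s^2 + s/2 - 3/4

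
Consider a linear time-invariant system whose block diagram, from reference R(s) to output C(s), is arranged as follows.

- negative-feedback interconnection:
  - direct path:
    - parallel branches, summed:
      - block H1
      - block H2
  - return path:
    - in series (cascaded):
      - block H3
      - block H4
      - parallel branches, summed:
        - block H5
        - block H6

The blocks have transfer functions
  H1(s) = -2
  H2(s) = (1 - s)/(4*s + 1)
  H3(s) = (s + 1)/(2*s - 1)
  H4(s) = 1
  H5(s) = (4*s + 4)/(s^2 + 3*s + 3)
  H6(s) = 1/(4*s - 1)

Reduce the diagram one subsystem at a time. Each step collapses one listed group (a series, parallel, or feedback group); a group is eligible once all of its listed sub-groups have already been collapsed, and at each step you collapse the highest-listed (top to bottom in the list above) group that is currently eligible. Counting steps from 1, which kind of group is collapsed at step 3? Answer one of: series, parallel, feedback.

Answer: series

Working:
(1) add H1, H2 (parallel)
(2) sum the parallel branches H5, H6
(3) multiply H3, H4, (H5+H6) (series)
(4) apply the feedback formula to (H1+H2), (H3*H4*(H5+H6))
At step 3 the group reduced is series.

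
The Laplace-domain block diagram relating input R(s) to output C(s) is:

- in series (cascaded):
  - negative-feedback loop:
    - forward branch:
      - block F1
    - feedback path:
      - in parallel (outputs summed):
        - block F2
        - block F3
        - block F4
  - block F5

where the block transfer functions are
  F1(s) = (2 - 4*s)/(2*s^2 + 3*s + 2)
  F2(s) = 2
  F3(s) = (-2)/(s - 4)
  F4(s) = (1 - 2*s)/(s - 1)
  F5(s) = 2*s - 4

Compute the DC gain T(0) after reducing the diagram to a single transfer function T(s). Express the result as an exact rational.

(1) add F2, F3, F4 (parallel), giving (6 - 3*s)/(s^2 - 5*s + 4)
(2) apply the feedback formula to F1, (F2+F3+F4), giving (-4*s^3 + 22*s^2 - 26*s + 8)/(2*s^4 - 7*s^3 + 7*s^2 - 28*s + 20)
(3) combine [F1/(1+F1*(F2+F3+F4))], F5 in series, giving (-8*s^4 + 60*s^3 - 140*s^2 + 120*s - 32)/(2*s^4 - 7*s^3 + 7*s^2 - 28*s + 20)
That last expression is T(s); at s = 0 only the constant terms survive, so T(0) = -32/20 = -8/5.

Hence the answer: -8/5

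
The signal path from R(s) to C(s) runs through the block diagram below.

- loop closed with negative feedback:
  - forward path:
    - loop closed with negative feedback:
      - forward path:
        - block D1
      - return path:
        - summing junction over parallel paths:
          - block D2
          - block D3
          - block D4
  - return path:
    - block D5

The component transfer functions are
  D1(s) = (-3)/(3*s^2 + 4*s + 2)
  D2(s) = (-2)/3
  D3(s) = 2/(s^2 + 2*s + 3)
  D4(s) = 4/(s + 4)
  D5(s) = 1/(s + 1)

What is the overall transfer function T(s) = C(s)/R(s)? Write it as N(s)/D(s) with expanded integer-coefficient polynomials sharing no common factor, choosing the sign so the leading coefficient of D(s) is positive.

[1] add D2, D3, D4 (parallel), giving (-2*s^3 + 8*s + 36)/(3*s^3 + 18*s^2 + 33*s + 36)
[2] apply the feedback formula to D1, (D2+D3+D4), giving (-3*s^3 - 18*s^2 - 33*s - 36)/(3*s^5 + 22*s^4 + 61*s^3 + 92*s^2 + 62*s - 12)
[3] close the feedback loop around [D1/(1+D1*(D2+D3+D4))], D5: this yields T(s), and no further normalization is needed

Therefore the answer is (-3*s^4 - 21*s^3 - 51*s^2 - 69*s - 36)/(3*s^6 + 25*s^5 + 83*s^4 + 150*s^3 + 136*s^2 + 17*s - 48).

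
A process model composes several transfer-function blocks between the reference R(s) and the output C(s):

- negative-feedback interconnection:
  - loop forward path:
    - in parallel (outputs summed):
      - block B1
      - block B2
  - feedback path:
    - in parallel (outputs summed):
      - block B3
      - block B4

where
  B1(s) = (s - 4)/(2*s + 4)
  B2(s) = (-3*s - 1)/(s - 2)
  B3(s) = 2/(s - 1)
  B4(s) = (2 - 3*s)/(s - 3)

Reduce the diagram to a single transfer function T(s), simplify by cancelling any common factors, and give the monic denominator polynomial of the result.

Step 1 - parallel reduction of B1, B2 = (-5*s^2 - 20*s + 4)/(2*s^2 - 8)
Step 2 - combine B3, B4 in parallel = (-3*s^2 + 7*s - 8)/(s^2 - 4*s + 3)
Step 3 - collapse the loop ((B1+B2) forward, (B3+B4) return) = (-5*s^4 + 69*s^2 - 76*s + 12)/(17*s^4 + 17*s^3 - 114*s^2 + 220*s - 56)
T(s) is the step-3 result (common factors already cancelled). Leading coefficient of the denominator: 17. Divide through by 17 for the monic polynomial.

Hence the answer: s^4 + s^3 - 114*s^2/17 + 220*s/17 - 56/17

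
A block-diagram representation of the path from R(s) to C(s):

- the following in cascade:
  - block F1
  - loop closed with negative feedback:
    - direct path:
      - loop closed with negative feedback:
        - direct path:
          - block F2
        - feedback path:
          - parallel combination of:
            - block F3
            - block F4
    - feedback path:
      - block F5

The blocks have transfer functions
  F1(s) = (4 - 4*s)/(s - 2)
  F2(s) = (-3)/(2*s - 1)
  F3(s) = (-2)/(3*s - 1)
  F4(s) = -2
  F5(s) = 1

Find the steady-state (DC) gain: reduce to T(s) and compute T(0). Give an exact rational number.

Step 1: add F3, F4 (parallel) = (-6*s)/(3*s - 1)
Step 2: apply the feedback formula to F2, (F3+F4) = (3 - 9*s)/(6*s^2 + 13*s + 1)
Step 3: collapse the loop ([F2/(1+F2*(F3+F4))] forward, F5 return) = (3 - 9*s)/(6*s^2 + 4*s + 4)
Step 4: reduce the series chain F1, [[F2/(1+F2*(F3+F4))]/(1+[F2/(1+F2*(F3+F4))]*F5)] = (18*s^2 - 24*s + 6)/(3*s^3 - 4*s^2 - 2*s - 4)
That last expression is T(s); at s = 0 only the constant terms survive, so T(0) = 6/(-4) = -3/2.

Therefore the answer is -3/2.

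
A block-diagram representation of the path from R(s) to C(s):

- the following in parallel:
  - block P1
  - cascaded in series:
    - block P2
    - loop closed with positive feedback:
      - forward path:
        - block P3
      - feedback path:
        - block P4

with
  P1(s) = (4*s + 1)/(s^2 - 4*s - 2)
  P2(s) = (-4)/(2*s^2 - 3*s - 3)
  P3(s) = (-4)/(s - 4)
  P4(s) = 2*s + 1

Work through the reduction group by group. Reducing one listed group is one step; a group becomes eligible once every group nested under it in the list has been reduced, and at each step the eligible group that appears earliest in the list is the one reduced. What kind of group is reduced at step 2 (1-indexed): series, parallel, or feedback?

Step 1. collapse the loop (P3 forward, P4 return)
Step 2. series reduction of P2, [P3/(1-P3*P4)]
Step 3. parallel reduction of P1, (P2*[P3/(1-P3*P4)])
Step 2 collapses a series group.

Therefore the answer is series.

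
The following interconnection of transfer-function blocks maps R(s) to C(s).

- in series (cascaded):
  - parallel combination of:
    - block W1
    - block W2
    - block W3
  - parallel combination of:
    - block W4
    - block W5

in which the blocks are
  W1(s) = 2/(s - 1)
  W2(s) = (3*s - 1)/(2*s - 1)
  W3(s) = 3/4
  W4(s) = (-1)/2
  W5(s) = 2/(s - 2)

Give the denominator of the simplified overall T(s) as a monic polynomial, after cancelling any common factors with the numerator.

Step 1 - add W1, W2, W3 (parallel) = (18*s^2 - 9*s - 1)/(8*s^2 - 12*s + 4)
Step 2 - sum the parallel branches W4, W5 = (6 - s)/(2*s - 4)
Step 3 - combine (W1+W2+W3), (W4+W5) in series = (-18*s^3 + 117*s^2 - 53*s - 6)/(16*s^3 - 56*s^2 + 56*s - 16)
Step 3 gives the fully reduced T(s), with no common factor left to cancel. The denominator's leading coefficient is 16, so divide each of its coefficients by 16 to get the monic form.

Hence the answer: s^3 - 7*s^2/2 + 7*s/2 - 1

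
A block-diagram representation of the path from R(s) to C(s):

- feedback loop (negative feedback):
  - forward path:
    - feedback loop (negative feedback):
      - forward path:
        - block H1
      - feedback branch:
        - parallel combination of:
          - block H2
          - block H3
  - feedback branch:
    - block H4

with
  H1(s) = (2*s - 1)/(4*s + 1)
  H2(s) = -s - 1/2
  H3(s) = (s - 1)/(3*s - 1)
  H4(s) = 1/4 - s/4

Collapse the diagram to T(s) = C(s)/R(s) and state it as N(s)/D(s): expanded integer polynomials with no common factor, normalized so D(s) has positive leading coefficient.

(1) combine H2, H3 in parallel = (-6*s^2 + s - 1)/(6*s - 2)
(2) close the feedback loop around H1, (H2+H3) = (-12*s^2 + 10*s - 2)/(12*s^3 - 32*s^2 + 5*s + 1)
(3) apply the feedback formula to [H1/(1+H1*(H2+H3))], H4 - this is the overall T(s), already in the required normalized form

Final answer: (-24*s^2 + 20*s - 4)/(30*s^3 - 75*s^2 + 16*s + 1)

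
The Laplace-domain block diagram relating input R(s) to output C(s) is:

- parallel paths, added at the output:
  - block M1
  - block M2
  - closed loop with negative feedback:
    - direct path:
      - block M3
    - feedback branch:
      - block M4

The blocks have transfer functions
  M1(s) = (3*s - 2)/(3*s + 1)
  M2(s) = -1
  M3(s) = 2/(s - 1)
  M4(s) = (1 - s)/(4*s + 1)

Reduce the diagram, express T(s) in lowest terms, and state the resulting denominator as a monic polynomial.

Reducing step by step:

[1] feedback reduction of M3, M4; result (8*s + 2)/(4*s^2 - 5*s + 1)
[2] sum the parallel branches M1, M2, [M3/(1+M3*M4)]; result (12*s^2 + 29*s - 1)/(12*s^3 - 11*s^2 - 2*s + 1)
Step 2 gives the fully reduced T(s), with no common factor left to cancel. The denominator's leading coefficient is 12, so divide each of its coefficients by 12 to get the monic form.

Answer: s^3 - 11*s^2/12 - s/6 + 1/12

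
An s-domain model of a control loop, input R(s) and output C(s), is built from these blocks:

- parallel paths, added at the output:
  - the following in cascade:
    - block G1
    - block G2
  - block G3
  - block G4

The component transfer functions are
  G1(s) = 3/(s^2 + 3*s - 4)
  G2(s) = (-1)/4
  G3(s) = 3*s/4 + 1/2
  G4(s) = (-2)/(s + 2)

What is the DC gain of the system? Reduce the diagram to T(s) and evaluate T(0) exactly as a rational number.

[1] reduce the series chain G1, G2 -> (-3)/(4*s^2 + 12*s - 16)
[2] reduce the parallel group (G1*G2), G3, G4 -> (3*s^4 + 17*s^3 + 8*s^2 - 47*s + 10)/(4*s^3 + 20*s^2 + 8*s - 32)
DC gain: substitute s = 0 into T(s) from step 2: T(0) = 10/(-32) = -5/16.

Therefore the answer is -5/16.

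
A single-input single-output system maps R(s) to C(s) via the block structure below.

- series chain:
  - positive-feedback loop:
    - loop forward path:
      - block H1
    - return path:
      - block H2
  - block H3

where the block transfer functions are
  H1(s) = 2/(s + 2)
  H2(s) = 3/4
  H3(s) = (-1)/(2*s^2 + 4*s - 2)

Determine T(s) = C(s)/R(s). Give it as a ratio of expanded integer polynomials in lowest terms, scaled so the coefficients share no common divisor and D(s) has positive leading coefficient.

Step 1. collapse the loop (H1 forward, H2 return) -> 4/(2*s + 1)
Step 2. series reduction of [H1/(1-H1*H2)], H3, which is the overall transfer function T(s) = C(s)/R(s) in lowest terms

Therefore the answer is (-2)/(2*s^3 + 5*s^2 - 1).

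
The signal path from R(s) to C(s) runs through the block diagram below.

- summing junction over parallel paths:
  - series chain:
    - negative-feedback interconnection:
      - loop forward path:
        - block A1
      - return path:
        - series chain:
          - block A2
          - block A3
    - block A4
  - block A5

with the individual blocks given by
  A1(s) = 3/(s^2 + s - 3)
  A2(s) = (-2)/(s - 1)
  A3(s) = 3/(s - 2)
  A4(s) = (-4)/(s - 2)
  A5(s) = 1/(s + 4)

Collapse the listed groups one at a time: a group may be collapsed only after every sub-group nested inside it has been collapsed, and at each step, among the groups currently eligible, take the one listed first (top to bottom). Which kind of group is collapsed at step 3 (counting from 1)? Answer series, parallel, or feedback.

Step 1: combine A2, A3 in series
Step 2: collapse the loop (A1 forward, (A2*A3) return)
Step 3: reduce the series chain [A1/(1+A1*(A2*A3))], A4
Step 4: sum the parallel branches ([A1/(1+A1*(A2*A3))]*A4), A5
The group at step 3 is a series group.

Hence the answer: series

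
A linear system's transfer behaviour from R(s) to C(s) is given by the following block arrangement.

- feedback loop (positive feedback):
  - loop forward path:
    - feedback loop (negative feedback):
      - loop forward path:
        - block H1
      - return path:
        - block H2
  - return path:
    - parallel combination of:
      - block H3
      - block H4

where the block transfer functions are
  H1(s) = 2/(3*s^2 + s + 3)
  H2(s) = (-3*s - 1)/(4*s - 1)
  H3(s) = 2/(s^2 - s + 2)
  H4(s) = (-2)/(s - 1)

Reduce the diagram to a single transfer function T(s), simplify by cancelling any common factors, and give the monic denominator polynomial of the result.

Reducing step by step:

(1) apply the feedback formula to H1, H2, giving (8*s - 2)/(12*s^3 + s^2 + 5*s - 5)
(2) sum the parallel branches H3, H4, giving (-2*s^2 + 4*s - 6)/(s^3 - 2*s^2 + 3*s - 2)
(3) close the feedback loop around [H1/(1+H1*H2)], (H3+H4), giving (8*s^4 - 18*s^3 + 28*s^2 - 22*s + 4)/(12*s^6 - 23*s^5 + 39*s^4 - 20*s^3 - 13*s^2 + 31*s - 2)
That last expression is T(s), already simplified. Scaling its denominator by 1/12 (the reciprocal of the leading coefficient) yields the monic denominator.

Answer: s^6 - 23*s^5/12 + 13*s^4/4 - 5*s^3/3 - 13*s^2/12 + 31*s/12 - 1/6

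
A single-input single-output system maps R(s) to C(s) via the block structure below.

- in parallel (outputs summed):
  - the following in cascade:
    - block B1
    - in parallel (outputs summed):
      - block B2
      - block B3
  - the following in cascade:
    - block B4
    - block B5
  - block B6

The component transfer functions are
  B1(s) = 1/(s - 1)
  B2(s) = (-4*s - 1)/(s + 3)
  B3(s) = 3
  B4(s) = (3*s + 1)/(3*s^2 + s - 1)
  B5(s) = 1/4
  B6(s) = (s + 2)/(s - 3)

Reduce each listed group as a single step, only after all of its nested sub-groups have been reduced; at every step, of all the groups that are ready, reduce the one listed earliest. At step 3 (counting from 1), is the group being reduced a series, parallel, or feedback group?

The answer is series.

Reasoning:
Step 1: reduce the parallel group B2, B3
Step 2: cascade B1, (B2+B3)
Step 3: combine B4, B5 in series
Step 4: parallel reduction of (B1*(B2+B3)), (B4*B5), B6
At step 3 the group reduced is series.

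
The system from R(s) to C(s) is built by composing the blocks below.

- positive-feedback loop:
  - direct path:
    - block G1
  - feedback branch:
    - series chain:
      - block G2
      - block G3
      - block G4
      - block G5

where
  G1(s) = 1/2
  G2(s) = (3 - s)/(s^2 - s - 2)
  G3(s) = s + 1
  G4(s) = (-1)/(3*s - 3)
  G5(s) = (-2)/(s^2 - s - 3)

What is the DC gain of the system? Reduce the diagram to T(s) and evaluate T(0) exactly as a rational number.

Reducing step by step:

[1] multiply G2, G3, G4, G5 (series) = (6 - 2*s)/(3*s^4 - 12*s^3 + 6*s^2 + 21*s - 18)
[2] close the feedback loop around G1, (G2*G3*G4*G5) = (3*s^4 - 12*s^3 + 6*s^2 + 21*s - 18)/(6*s^4 - 24*s^3 + 12*s^2 + 44*s - 42)
Step 2 gives the overall T(s). Then T(0) = -18/(-42) = 3/7.

Answer: 3/7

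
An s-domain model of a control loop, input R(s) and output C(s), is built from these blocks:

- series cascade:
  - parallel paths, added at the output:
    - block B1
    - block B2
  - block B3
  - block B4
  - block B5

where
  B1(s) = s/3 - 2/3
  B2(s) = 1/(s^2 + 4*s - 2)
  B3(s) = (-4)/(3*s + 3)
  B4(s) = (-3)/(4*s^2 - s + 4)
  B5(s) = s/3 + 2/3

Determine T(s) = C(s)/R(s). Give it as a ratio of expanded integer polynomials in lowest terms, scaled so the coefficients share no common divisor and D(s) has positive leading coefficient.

The answer is (4*s^4 + 16*s^3 - 24*s^2 - 52*s + 56)/(36*s^5 + 171*s^4 + 63*s^3 + 90*s^2 + 90*s - 72).

Reasoning:
Step 1 - parallel reduction of B1, B2 -> (s^3 + 2*s^2 - 10*s + 7)/(3*s^2 + 12*s - 6)
Step 2 - multiply (B1+B2), B3, B4, B5 (series) - this is the overall T(s), already in the required normalized form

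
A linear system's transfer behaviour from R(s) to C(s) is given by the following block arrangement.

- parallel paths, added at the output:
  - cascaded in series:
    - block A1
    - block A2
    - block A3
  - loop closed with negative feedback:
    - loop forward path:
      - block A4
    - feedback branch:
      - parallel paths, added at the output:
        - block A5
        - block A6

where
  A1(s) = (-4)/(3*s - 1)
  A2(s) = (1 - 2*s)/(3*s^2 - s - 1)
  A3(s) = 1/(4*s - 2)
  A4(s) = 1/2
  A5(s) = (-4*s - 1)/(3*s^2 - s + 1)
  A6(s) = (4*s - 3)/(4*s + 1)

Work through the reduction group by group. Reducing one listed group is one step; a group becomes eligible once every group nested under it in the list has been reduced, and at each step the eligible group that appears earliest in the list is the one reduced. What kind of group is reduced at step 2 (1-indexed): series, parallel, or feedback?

[1] reduce the series chain A1, A2, A3
[2] combine A5, A6 in parallel
[3] feedback reduction of A4, (A5+A6)
[4] add (A1*A2*A3), [A4/(1+A4*(A5+A6))] (parallel)
At step 2 the group reduced is parallel.

Answer: parallel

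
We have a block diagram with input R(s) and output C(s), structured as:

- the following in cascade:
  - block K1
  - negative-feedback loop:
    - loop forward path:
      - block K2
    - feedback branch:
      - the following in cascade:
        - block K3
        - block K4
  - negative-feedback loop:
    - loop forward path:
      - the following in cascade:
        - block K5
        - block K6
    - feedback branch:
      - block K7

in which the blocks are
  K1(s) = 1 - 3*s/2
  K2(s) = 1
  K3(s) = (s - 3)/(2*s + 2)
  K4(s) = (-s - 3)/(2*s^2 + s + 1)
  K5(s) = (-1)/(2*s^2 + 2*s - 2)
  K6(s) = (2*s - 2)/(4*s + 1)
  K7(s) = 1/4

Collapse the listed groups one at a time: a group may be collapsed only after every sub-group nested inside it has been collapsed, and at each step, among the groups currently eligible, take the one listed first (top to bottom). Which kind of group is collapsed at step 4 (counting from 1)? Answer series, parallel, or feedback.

Answer: feedback

Working:
Step 1: series reduction of K3, K4
Step 2: reduce the feedback loop with forward K2 and return (K3*K4)
Step 3: reduce the series chain K5, K6
Step 4: feedback reduction of (K5*K6), K7
Step 5: series reduction of K1, [K2/(1+K2*(K3*K4))], [(K5*K6)/(1+(K5*K6)*K7)]
Step 4 collapses a feedback group.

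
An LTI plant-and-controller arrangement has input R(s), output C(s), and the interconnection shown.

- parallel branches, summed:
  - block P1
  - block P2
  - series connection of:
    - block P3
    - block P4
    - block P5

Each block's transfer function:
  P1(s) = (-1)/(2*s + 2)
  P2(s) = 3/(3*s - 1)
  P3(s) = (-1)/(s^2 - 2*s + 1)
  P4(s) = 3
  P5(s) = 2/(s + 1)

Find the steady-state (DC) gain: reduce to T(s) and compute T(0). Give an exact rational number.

1. cascade P3, P4, P5 -> (-6)/(s^3 - s^2 - s + 1)
2. reduce the parallel group P1, P2, (P3*P4*P5) -> (3*s^3 + s^2 - 47*s + 19)/(6*s^4 - 8*s^3 - 4*s^2 + 8*s - 2)
Step 2 gives the overall T(s). Then T(0) = 19/(-2) = -19/2.

Hence the answer: -19/2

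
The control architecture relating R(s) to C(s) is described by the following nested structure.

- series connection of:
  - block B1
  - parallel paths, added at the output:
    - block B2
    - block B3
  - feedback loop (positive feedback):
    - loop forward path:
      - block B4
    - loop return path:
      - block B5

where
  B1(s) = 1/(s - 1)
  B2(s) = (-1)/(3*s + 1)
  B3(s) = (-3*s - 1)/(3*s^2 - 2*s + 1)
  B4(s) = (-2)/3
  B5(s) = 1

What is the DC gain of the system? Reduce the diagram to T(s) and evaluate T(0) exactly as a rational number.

1. combine B2, B3 in parallel: (-12*s^2 - 4*s - 2)/(9*s^3 - 3*s^2 + s + 1)
2. reduce the feedback loop with forward B4 and return B5: (-2)/5
3. combine B1, (B2+B3), [B4/(1-B4*B5)] in series: (24*s^2 + 8*s + 4)/(45*s^4 - 60*s^3 + 20*s^2 - 5)
Step 3 gives the overall T(s). Then T(0) = 4/(-5) = -4/5.

Therefore the answer is -4/5.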